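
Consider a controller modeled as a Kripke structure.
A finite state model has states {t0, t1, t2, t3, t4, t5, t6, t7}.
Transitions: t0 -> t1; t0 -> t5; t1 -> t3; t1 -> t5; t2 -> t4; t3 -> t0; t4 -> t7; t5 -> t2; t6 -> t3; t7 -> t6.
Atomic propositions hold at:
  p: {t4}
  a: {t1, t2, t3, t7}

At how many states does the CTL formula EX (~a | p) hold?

Sat(~a) = {t0, t4, t5, t6}
Sat(~a | p) = {t0, t4, t5, t6}
Sat(EX (~a | p)) = {s : some successor in {t0, t4, t5, t6}} = {t0, t1, t2, t3, t7}
|Sat(EX (~a | p))| = |{t0, t1, t2, t3, t7}| = 5.

5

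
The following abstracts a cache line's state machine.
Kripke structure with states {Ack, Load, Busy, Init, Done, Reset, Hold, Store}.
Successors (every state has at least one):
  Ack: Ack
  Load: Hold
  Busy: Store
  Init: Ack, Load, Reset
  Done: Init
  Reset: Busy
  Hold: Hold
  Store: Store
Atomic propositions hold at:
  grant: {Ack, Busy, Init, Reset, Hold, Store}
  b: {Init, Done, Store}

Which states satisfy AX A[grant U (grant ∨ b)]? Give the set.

{Ack, Load, Busy, Done, Reset, Hold, Store}

Sat(grant ∨ b) = {Ack, Busy, Init, Done, Reset, Hold, Store}
A[grant U (grant ∨ b)]: least fixpoint, start Z0 = Sat((grant ∨ b)) = {Ack, Busy, Init, Done, Reset, Hold, Store}, add states in Sat(grant) with every successor in Z. Already a fixed point.
Sat(A[grant U (grant ∨ b)]) = {Ack, Busy, Init, Done, Reset, Hold, Store}
Sat(AX A[grant U (grant ∨ b)]) = {s : every successor in {Ack, Busy, Init, Done, Reset, Hold, Store}} = {Ack, Load, Busy, Done, Reset, Hold, Store}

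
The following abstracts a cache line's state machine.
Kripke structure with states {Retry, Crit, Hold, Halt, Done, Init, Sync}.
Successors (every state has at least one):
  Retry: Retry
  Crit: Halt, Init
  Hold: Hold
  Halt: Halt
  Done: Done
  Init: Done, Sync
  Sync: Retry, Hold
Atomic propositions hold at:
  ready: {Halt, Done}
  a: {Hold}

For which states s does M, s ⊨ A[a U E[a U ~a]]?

Sat(~a) = {Retry, Crit, Halt, Done, Init, Sync}
E[a U ~a]: least fixpoint, start Z0 = Sat(~a) = {Retry, Crit, Halt, Done, Init, Sync}, add states in Sat(a) with some successor in Z. Already a fixed point.
Sat(E[a U ~a]) = {Retry, Crit, Halt, Done, Init, Sync}
A[a U E[a U ~a]]: least fixpoint, start Z0 = Sat(E[a U ~a]) = {Retry, Crit, Halt, Done, Init, Sync}, add states in Sat(a) with every successor in Z. Already a fixed point.
Sat(A[a U E[a U ~a]]) = {Retry, Crit, Halt, Done, Init, Sync}

{Retry, Crit, Halt, Done, Init, Sync}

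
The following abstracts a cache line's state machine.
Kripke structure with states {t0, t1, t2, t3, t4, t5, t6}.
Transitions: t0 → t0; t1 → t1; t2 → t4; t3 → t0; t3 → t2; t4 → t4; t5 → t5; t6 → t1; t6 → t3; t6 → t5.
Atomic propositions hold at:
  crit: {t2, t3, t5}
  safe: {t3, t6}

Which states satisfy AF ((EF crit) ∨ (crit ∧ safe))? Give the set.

EF crit: least fixpoint, start Z0 = {t2, t3, t5}, add states with some successor in Z. Z1 = {t2, t3, t5, t6}; fixed.
Sat(EF crit) = {t2, t3, t5, t6}
Sat(crit ∧ safe) = {t3}
Sat((EF crit) ∨ (crit ∧ safe)) = {t2, t3, t5, t6}
AF ((EF crit) ∨ (crit ∧ safe)): least fixpoint, start Z0 = {t2, t3, t5, t6}, add states with every successor in Z. Already a fixed point.
Sat(AF ((EF crit) ∨ (crit ∧ safe))) = {t2, t3, t5, t6}

{t2, t3, t5, t6}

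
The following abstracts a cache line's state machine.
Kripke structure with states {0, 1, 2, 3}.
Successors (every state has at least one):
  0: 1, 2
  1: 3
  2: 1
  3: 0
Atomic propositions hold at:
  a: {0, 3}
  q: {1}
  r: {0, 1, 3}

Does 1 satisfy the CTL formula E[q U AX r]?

Sat(AX r) = {s : every successor in {0, 1, 3}} = {1, 2, 3}
E[q U AX r]: least fixpoint, start Z0 = Sat(AX r) = {1, 2, 3}, add states in Sat(q) with some successor in Z. Already a fixed point.
Sat(E[q U AX r]) = {1, 2, 3}
1 ∈ Sat(E[q U AX r]) = {1, 2, 3}, so the formula holds at 1.

Yes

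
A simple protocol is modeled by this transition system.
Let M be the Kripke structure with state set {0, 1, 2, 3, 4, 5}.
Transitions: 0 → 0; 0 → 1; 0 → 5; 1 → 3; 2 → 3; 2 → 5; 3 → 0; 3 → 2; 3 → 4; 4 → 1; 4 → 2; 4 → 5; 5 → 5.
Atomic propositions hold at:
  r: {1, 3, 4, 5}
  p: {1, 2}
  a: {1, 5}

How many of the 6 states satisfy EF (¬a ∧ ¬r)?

Sat(¬a) = {0, 2, 3, 4}
Sat(¬r) = {0, 2}
Sat(¬a ∧ ¬r) = {0, 2}
EF (¬a ∧ ¬r): least fixpoint, start Z0 = {0, 2}, add states with some successor in Z. Z1 = {0, 2, 3, 4}; Z2 = {0, 1, 2, 3, 4}; fixed.
Sat(EF (¬a ∧ ¬r)) = {0, 1, 2, 3, 4}
|Sat(EF (¬a ∧ ¬r))| = |{0, 1, 2, 3, 4}| = 5.

5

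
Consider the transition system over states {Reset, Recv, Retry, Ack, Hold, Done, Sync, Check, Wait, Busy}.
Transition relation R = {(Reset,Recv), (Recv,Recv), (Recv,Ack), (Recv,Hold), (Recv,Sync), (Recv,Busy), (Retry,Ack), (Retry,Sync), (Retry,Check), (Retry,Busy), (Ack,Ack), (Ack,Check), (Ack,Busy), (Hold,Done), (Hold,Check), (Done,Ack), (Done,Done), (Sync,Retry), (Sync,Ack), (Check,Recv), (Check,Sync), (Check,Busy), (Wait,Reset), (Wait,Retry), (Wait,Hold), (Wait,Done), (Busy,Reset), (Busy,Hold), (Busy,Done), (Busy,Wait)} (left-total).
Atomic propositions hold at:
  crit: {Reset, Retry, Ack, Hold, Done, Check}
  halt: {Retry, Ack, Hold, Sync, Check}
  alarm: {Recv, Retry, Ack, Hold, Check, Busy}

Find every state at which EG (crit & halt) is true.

Sat(crit & halt) = {Retry, Ack, Hold, Check}
EG (crit & halt): greatest fixpoint, start Z0 = {Retry, Ack, Hold, Check}, keep only states in Sat with some successor in Z. Z1 = {Retry, Ack, Hold}; Z2 = {Retry, Ack}; fixed.
Sat(EG (crit & halt)) = {Retry, Ack}

{Retry, Ack}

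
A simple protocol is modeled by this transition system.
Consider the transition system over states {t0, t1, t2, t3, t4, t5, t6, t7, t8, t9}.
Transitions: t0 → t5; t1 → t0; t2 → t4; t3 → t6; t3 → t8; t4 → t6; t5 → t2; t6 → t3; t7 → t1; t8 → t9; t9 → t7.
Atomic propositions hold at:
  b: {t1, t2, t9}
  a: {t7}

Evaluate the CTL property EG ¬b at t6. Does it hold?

Yes

Sat(¬b) = {t0, t3, t4, t5, t6, t7, t8}
EG ¬b: greatest fixpoint, start Z0 = {t0, t3, t4, t5, t6, t7, t8}, keep only states in Sat with some successor in Z. Z1 = {t0, t3, t4, t6}; Z2 = {t3, t4, t6}; fixed.
Sat(EG ¬b) = {t3, t4, t6}
t6 ∈ Sat(EG ¬b) = {t3, t4, t6}, so the formula holds at t6.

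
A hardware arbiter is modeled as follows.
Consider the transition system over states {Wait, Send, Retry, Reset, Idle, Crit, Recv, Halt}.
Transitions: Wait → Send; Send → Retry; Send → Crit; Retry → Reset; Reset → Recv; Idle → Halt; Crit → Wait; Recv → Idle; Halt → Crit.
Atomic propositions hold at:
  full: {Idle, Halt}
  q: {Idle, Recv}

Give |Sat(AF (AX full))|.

Sat(AX full) = {s : every successor in {Idle, Halt}} = {Idle, Recv}
AF (AX full): least fixpoint, start Z0 = {Idle, Recv}, add states with every successor in Z. Z1 = {Reset, Idle, Recv}; Z2 = {Retry, Reset, Idle, Recv}; fixed.
Sat(AF (AX full)) = {Retry, Reset, Idle, Recv}
|Sat(AF (AX full))| = |{Retry, Reset, Idle, Recv}| = 4.

4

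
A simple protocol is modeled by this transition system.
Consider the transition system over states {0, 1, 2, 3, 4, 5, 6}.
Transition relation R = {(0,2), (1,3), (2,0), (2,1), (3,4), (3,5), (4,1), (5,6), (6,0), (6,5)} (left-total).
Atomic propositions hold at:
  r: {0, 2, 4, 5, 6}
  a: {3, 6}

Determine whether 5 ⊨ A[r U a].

Yes

A[r U a]: least fixpoint, start Z0 = Sat(a) = {3, 6}, add states in Sat(r) with every successor in Z. Z1 = {3, 5, 6}; fixed.
Sat(A[r U a]) = {3, 5, 6}
5 ∈ Sat(A[r U a]) = {3, 5, 6}, so the formula holds at 5.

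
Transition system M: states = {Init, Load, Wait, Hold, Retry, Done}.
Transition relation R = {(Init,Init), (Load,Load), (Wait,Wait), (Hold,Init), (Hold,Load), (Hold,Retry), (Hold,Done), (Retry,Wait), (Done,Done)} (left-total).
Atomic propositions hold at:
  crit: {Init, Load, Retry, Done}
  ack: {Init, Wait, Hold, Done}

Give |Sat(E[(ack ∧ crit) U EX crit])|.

Sat(ack ∧ crit) = {Init, Done}
Sat(EX crit) = {s : some successor in {Init, Load, Retry, Done}} = {Init, Load, Hold, Done}
E[(ack ∧ crit) U EX crit]: least fixpoint, start Z0 = Sat(EX crit) = {Init, Load, Hold, Done}, add states in Sat(ack ∧ crit) with some successor in Z. Already a fixed point.
Sat(E[(ack ∧ crit) U EX crit]) = {Init, Load, Hold, Done}
|Sat(E[(ack ∧ crit) U EX crit])| = |{Init, Load, Hold, Done}| = 4.

4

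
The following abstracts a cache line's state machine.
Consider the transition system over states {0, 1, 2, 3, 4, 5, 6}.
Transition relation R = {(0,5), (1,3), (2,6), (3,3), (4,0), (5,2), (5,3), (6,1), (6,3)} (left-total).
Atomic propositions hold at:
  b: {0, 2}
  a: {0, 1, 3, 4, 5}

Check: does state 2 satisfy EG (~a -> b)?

No

Sat(~a) = {2, 6}
Sat(~a -> b) = {0, 1, 2, 3, 4, 5}
EG (~a -> b): greatest fixpoint, start Z0 = {0, 1, 2, 3, 4, 5}, keep only states in Sat with some successor in Z. Z1 = {0, 1, 3, 4, 5}; fixed.
Sat(EG (~a -> b)) = {0, 1, 3, 4, 5}
2 ∉ Sat(EG (~a -> b)) = {0, 1, 3, 4, 5}, so the formula does not hold at 2.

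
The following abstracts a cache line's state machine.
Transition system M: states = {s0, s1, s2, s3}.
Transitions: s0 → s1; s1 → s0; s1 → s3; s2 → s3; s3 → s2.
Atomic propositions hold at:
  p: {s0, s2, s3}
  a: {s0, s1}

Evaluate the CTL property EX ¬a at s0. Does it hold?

No

Sat(¬a) = {s2, s3}
Sat(EX ¬a) = {s : some successor in {s2, s3}} = {s1, s2, s3}
s0 ∉ Sat(EX ¬a) = {s1, s2, s3}, so the formula does not hold at s0.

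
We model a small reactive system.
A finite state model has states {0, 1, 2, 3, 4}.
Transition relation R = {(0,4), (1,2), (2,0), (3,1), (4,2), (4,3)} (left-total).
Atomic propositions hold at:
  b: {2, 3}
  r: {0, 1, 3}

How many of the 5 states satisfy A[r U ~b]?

4

Sat(~b) = {0, 1, 4}
A[r U ~b]: least fixpoint, start Z0 = Sat(~b) = {0, 1, 4}, add states in Sat(r) with every successor in Z. Z1 = {0, 1, 3, 4}; fixed.
Sat(A[r U ~b]) = {0, 1, 3, 4}
|Sat(A[r U ~b])| = |{0, 1, 3, 4}| = 4.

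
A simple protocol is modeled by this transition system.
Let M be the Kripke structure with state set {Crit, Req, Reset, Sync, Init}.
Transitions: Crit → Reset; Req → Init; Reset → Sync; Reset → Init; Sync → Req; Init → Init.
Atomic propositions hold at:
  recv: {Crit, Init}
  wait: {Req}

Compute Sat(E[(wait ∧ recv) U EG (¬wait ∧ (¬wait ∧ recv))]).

{Init}

Sat(wait ∧ recv) = ∅
Sat(¬wait) = {Crit, Reset, Sync, Init}
Sat(¬wait ∧ recv) = {Crit, Init}
Sat(¬wait ∧ (¬wait ∧ recv)) = {Crit, Init}
EG (¬wait ∧ (¬wait ∧ recv)): greatest fixpoint, start Z0 = {Crit, Init}, keep only states in Sat with some successor in Z. Z1 = {Init}; fixed.
Sat(EG (¬wait ∧ (¬wait ∧ recv))) = {Init}
E[(wait ∧ recv) U EG (¬wait ∧ (¬wait ∧ recv))]: least fixpoint, start Z0 = Sat(EG (¬wait ∧ (¬wait ∧ recv))) = {Init}, add states in Sat(wait ∧ recv) with some successor in Z. Already a fixed point.
Sat(E[(wait ∧ recv) U EG (¬wait ∧ (¬wait ∧ recv))]) = {Init}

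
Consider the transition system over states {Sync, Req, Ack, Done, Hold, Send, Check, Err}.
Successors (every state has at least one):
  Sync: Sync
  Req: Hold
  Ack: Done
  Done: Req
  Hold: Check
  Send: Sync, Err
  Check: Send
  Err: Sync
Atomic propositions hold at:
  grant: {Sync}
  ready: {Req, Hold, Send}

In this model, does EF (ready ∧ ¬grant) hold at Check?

Yes

Sat(¬grant) = {Req, Ack, Done, Hold, Send, Check, Err}
Sat(ready ∧ ¬grant) = {Req, Hold, Send}
EF (ready ∧ ¬grant): least fixpoint, start Z0 = {Req, Hold, Send}, add states with some successor in Z. Z1 = {Req, Done, Hold, Send, Check}; Z2 = {Req, Ack, Done, Hold, Send, Check}; fixed.
Sat(EF (ready ∧ ¬grant)) = {Req, Ack, Done, Hold, Send, Check}
Check ∈ Sat(EF (ready ∧ ¬grant)) = {Req, Ack, Done, Hold, Send, Check}, so the formula holds at Check.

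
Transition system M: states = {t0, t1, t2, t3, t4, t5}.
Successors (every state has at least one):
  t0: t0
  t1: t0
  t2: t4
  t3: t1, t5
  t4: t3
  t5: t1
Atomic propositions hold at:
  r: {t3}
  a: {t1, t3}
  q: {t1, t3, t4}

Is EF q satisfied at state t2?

Yes

EF q: least fixpoint, start Z0 = {t1, t3, t4}, add states with some successor in Z. Z1 = {t1, t2, t3, t4, t5}; fixed.
Sat(EF q) = {t1, t2, t3, t4, t5}
t2 ∈ Sat(EF q) = {t1, t2, t3, t4, t5}, so the formula holds at t2.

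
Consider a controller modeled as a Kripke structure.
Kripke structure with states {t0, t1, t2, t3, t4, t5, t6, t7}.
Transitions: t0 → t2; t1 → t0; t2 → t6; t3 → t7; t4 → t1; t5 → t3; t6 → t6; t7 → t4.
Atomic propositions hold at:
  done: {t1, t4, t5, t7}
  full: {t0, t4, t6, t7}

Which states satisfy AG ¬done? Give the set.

Sat(¬done) = {t0, t2, t3, t6}
AG ¬done: greatest fixpoint, start Z0 = {t0, t2, t3, t6}, keep only states in Sat with every successor in Z. Z1 = {t0, t2, t6}; fixed.
Sat(AG ¬done) = {t0, t2, t6}

{t0, t2, t6}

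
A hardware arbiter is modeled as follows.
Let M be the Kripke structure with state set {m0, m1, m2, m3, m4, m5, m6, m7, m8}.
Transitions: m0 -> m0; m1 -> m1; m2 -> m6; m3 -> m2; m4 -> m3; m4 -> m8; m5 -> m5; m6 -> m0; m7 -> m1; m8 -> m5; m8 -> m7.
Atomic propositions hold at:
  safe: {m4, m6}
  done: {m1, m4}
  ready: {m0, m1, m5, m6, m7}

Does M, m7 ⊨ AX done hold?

Sat(AX done) = {s : every successor in {m1, m4}} = {m1, m7}
m7 ∈ Sat(AX done) = {m1, m7}, so the formula holds at m7.

Yes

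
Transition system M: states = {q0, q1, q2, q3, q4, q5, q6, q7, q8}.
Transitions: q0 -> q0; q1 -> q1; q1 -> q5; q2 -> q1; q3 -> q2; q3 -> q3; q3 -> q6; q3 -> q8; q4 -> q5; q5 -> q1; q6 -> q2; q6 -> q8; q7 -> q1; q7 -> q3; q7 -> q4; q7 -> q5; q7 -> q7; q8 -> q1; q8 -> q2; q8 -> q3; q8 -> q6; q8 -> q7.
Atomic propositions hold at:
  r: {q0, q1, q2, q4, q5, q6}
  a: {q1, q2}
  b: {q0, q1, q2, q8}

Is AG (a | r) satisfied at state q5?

Yes

Sat(a | r) = {q0, q1, q2, q4, q5, q6}
AG (a | r): greatest fixpoint, start Z0 = {q0, q1, q2, q4, q5, q6}, keep only states in Sat with every successor in Z. Z1 = {q0, q1, q2, q4, q5}; fixed.
Sat(AG (a | r)) = {q0, q1, q2, q4, q5}
q5 ∈ Sat(AG (a | r)) = {q0, q1, q2, q4, q5}, so the formula holds at q5.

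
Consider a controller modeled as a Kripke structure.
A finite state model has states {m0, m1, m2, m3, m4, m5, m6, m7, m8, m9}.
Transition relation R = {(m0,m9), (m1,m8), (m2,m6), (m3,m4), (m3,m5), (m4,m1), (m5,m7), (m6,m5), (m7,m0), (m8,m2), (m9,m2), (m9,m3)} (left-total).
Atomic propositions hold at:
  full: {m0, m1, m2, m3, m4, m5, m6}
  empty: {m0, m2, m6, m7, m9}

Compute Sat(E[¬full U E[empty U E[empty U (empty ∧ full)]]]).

Sat(¬full) = {m7, m8, m9}
Sat(empty ∧ full) = {m0, m2, m6}
E[empty U (empty ∧ full)]: least fixpoint, start Z0 = Sat((empty ∧ full)) = {m0, m2, m6}, add states in Sat(empty) with some successor in Z. Z1 = {m0, m2, m6, m7, m9}; fixed.
Sat(E[empty U (empty ∧ full)]) = {m0, m2, m6, m7, m9}
E[empty U E[empty U (empty ∧ full)]]: least fixpoint, start Z0 = Sat(E[empty U (empty ∧ full)]) = {m0, m2, m6, m7, m9}, add states in Sat(empty) with some successor in Z. Already a fixed point.
Sat(E[empty U E[empty U (empty ∧ full)]]) = {m0, m2, m6, m7, m9}
E[¬full U E[empty U E[empty U (empty ∧ full)]]]: least fixpoint, start Z0 = Sat(E[empty U E[empty U (empty ∧ full)]]) = {m0, m2, m6, m7, m9}, add states in Sat(¬full) with some successor in Z. Z1 = {m0, m2, m6, m7, m8, m9}; fixed.
Sat(E[¬full U E[empty U E[empty U (empty ∧ full)]]]) = {m0, m2, m6, m7, m8, m9}

{m0, m2, m6, m7, m8, m9}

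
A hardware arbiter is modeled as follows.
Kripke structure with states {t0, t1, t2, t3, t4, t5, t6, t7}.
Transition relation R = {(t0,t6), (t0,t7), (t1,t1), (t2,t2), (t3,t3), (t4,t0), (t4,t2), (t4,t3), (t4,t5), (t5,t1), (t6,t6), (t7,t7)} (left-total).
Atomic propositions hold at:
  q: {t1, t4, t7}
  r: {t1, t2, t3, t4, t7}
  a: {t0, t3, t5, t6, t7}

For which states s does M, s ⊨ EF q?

{t0, t1, t4, t5, t7}

EF q: least fixpoint, start Z0 = {t1, t4, t7}, add states with some successor in Z. Z1 = {t0, t1, t4, t5, t7}; fixed.
Sat(EF q) = {t0, t1, t4, t5, t7}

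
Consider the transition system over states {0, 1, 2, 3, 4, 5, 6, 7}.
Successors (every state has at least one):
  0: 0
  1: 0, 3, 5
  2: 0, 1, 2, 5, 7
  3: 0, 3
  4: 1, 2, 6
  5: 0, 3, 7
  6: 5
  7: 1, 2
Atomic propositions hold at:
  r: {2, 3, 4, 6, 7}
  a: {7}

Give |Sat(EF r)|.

EF r: least fixpoint, start Z0 = {2, 3, 4, 6, 7}, add states with some successor in Z. Z1 = {1, 2, 3, 4, 5, 6, 7}; fixed.
Sat(EF r) = {1, 2, 3, 4, 5, 6, 7}
|Sat(EF r)| = |{1, 2, 3, 4, 5, 6, 7}| = 7.

7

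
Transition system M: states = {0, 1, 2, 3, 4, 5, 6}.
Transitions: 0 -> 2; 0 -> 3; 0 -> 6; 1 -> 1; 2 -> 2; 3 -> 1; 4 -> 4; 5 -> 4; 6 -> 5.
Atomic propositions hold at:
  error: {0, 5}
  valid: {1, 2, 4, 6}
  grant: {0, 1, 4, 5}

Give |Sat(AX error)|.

1

Sat(AX error) = {s : every successor in {0, 5}} = {6}
|Sat(AX error)| = |{6}| = 1.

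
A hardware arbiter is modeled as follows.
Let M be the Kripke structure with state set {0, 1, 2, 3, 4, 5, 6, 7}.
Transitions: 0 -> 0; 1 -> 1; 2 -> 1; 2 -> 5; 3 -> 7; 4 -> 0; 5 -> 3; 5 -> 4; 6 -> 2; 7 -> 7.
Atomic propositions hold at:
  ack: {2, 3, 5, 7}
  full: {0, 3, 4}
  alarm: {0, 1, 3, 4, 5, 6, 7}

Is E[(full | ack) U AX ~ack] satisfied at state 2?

Sat(full | ack) = {0, 2, 3, 4, 5, 7}
Sat(~ack) = {0, 1, 4, 6}
Sat(AX ~ack) = {s : every successor in {0, 1, 4, 6}} = {0, 1, 4}
E[(full | ack) U AX ~ack]: least fixpoint, start Z0 = Sat(AX ~ack) = {0, 1, 4}, add states in Sat(full | ack) with some successor in Z. Z1 = {0, 1, 2, 4, 5}; fixed.
Sat(E[(full | ack) U AX ~ack]) = {0, 1, 2, 4, 5}
2 ∈ Sat(E[(full | ack) U AX ~ack]) = {0, 1, 2, 4, 5}, so the formula holds at 2.

Yes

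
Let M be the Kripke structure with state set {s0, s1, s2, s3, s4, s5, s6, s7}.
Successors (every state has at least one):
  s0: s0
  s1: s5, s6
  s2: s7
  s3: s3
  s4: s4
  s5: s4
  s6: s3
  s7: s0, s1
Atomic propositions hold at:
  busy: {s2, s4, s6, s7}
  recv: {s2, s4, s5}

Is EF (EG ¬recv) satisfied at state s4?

No

Sat(¬recv) = {s0, s1, s3, s6, s7}
EG ¬recv: greatest fixpoint, start Z0 = {s0, s1, s3, s6, s7}, keep only states in Sat with some successor in Z. Already a fixed point.
Sat(EG ¬recv) = {s0, s1, s3, s6, s7}
EF (EG ¬recv): least fixpoint, start Z0 = {s0, s1, s3, s6, s7}, add states with some successor in Z. Z1 = {s0, s1, s2, s3, s6, s7}; fixed.
Sat(EF (EG ¬recv)) = {s0, s1, s2, s3, s6, s7}
s4 ∉ Sat(EF (EG ¬recv)) = {s0, s1, s2, s3, s6, s7}, so the formula does not hold at s4.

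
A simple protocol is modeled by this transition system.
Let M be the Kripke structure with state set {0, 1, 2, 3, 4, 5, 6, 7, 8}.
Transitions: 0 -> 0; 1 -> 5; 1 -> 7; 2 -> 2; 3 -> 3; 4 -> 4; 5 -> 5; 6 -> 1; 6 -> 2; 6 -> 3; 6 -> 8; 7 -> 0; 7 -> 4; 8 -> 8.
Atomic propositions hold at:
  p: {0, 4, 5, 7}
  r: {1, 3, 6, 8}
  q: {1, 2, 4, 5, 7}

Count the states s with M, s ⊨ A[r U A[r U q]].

5

A[r U q]: least fixpoint, start Z0 = Sat(q) = {1, 2, 4, 5, 7}, add states in Sat(r) with every successor in Z. Already a fixed point.
Sat(A[r U q]) = {1, 2, 4, 5, 7}
A[r U A[r U q]]: least fixpoint, start Z0 = Sat(A[r U q]) = {1, 2, 4, 5, 7}, add states in Sat(r) with every successor in Z. Already a fixed point.
Sat(A[r U A[r U q]]) = {1, 2, 4, 5, 7}
|Sat(A[r U A[r U q]])| = |{1, 2, 4, 5, 7}| = 5.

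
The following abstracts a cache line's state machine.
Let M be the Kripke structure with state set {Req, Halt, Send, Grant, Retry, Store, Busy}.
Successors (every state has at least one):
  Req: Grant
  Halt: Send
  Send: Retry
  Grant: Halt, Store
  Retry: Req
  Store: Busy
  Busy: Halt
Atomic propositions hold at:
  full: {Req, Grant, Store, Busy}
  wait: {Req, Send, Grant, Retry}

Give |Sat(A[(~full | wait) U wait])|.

5

Sat(~full) = {Halt, Send, Retry}
Sat(~full | wait) = {Req, Halt, Send, Grant, Retry}
A[(~full | wait) U wait]: least fixpoint, start Z0 = Sat(wait) = {Req, Send, Grant, Retry}, add states in Sat(~full | wait) with every successor in Z. Z1 = {Req, Halt, Send, Grant, Retry}; fixed.
Sat(A[(~full | wait) U wait]) = {Req, Halt, Send, Grant, Retry}
|Sat(A[(~full | wait) U wait])| = |{Req, Halt, Send, Grant, Retry}| = 5.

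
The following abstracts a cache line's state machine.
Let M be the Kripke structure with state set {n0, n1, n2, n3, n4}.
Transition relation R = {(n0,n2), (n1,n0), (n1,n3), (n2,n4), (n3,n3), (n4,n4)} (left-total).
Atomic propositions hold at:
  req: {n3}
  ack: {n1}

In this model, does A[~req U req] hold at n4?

No

Sat(~req) = {n0, n1, n2, n4}
A[~req U req]: least fixpoint, start Z0 = Sat(req) = {n3}, add states in Sat(~req) with every successor in Z. Already a fixed point.
Sat(A[~req U req]) = {n3}
n4 ∉ Sat(A[~req U req]) = {n3}, so the formula does not hold at n4.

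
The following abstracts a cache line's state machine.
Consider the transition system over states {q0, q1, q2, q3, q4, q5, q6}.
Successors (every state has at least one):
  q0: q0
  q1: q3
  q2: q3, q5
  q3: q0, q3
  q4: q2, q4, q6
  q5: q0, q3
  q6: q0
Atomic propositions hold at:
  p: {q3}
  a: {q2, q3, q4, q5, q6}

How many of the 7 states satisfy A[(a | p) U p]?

1

Sat(a | p) = {q2, q3, q4, q5, q6}
A[(a | p) U p]: least fixpoint, start Z0 = Sat(p) = {q3}, add states in Sat(a | p) with every successor in Z. Already a fixed point.
Sat(A[(a | p) U p]) = {q3}
|Sat(A[(a | p) U p])| = |{q3}| = 1.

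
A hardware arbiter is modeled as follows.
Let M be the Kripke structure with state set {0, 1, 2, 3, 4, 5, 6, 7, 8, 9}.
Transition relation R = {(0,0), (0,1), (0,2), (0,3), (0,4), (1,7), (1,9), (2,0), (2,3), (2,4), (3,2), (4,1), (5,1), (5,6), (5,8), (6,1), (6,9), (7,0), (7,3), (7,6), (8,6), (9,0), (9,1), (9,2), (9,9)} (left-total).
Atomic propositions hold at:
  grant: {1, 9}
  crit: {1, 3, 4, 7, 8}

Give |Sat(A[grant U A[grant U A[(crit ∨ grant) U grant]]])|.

Sat(crit ∨ grant) = {1, 3, 4, 7, 8, 9}
A[(crit ∨ grant) U grant]: least fixpoint, start Z0 = Sat(grant) = {1, 9}, add states in Sat(crit ∨ grant) with every successor in Z. Z1 = {1, 4, 9}; fixed.
Sat(A[(crit ∨ grant) U grant]) = {1, 4, 9}
A[grant U A[(crit ∨ grant) U grant]]: least fixpoint, start Z0 = Sat(A[(crit ∨ grant) U grant]) = {1, 4, 9}, add states in Sat(grant) with every successor in Z. Already a fixed point.
Sat(A[grant U A[(crit ∨ grant) U grant]]) = {1, 4, 9}
A[grant U A[grant U A[(crit ∨ grant) U grant]]]: least fixpoint, start Z0 = Sat(A[grant U A[(crit ∨ grant) U grant]]) = {1, 4, 9}, add states in Sat(grant) with every successor in Z. Already a fixed point.
Sat(A[grant U A[grant U A[(crit ∨ grant) U grant]]]) = {1, 4, 9}
|Sat(A[grant U A[grant U A[(crit ∨ grant) U grant]]])| = |{1, 4, 9}| = 3.

3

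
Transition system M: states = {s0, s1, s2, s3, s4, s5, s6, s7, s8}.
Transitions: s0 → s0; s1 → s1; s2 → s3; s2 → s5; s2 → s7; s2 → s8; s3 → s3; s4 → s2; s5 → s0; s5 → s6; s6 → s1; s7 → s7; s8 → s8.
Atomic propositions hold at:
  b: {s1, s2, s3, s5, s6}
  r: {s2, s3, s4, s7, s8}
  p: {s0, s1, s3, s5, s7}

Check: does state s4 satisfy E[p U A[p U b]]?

No

A[p U b]: least fixpoint, start Z0 = Sat(b) = {s1, s2, s3, s5, s6}, add states in Sat(p) with every successor in Z. Already a fixed point.
Sat(A[p U b]) = {s1, s2, s3, s5, s6}
E[p U A[p U b]]: least fixpoint, start Z0 = Sat(A[p U b]) = {s1, s2, s3, s5, s6}, add states in Sat(p) with some successor in Z. Already a fixed point.
Sat(E[p U A[p U b]]) = {s1, s2, s3, s5, s6}
s4 ∉ Sat(E[p U A[p U b]]) = {s1, s2, s3, s5, s6}, so the formula does not hold at s4.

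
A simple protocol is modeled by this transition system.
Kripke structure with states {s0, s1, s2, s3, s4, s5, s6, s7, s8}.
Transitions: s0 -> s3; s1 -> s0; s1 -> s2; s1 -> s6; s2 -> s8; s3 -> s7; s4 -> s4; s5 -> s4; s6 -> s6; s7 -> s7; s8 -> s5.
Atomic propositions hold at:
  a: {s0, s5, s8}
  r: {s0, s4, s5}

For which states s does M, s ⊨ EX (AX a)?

{s1, s2}

Sat(AX a) = {s : every successor in {s0, s5, s8}} = {s2, s8}
Sat(EX (AX a)) = {s : some successor in {s2, s8}} = {s1, s2}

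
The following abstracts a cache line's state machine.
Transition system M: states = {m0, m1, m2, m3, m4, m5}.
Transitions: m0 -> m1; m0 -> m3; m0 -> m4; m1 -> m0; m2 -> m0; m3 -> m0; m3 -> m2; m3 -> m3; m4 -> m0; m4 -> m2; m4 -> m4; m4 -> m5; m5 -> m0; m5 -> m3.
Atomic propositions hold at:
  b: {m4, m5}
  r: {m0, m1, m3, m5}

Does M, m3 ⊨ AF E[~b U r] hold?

Yes

Sat(~b) = {m0, m1, m2, m3}
E[~b U r]: least fixpoint, start Z0 = Sat(r) = {m0, m1, m3, m5}, add states in Sat(~b) with some successor in Z. Z1 = {m0, m1, m2, m3, m5}; fixed.
Sat(E[~b U r]) = {m0, m1, m2, m3, m5}
AF E[~b U r]: least fixpoint, start Z0 = {m0, m1, m2, m3, m5}, add states with every successor in Z. Already a fixed point.
Sat(AF E[~b U r]) = {m0, m1, m2, m3, m5}
m3 ∈ Sat(AF E[~b U r]) = {m0, m1, m2, m3, m5}, so the formula holds at m3.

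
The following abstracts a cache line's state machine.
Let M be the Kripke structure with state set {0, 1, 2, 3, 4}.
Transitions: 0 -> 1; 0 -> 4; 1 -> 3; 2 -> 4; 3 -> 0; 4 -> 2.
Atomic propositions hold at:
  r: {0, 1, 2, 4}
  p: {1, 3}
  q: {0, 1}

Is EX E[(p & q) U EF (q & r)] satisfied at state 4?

Sat(p & q) = {1}
Sat(q & r) = {0, 1}
EF (q & r): least fixpoint, start Z0 = {0, 1}, add states with some successor in Z. Z1 = {0, 1, 3}; fixed.
Sat(EF (q & r)) = {0, 1, 3}
E[(p & q) U EF (q & r)]: least fixpoint, start Z0 = Sat(EF (q & r)) = {0, 1, 3}, add states in Sat(p & q) with some successor in Z. Already a fixed point.
Sat(E[(p & q) U EF (q & r)]) = {0, 1, 3}
Sat(EX E[(p & q) U EF (q & r)]) = {s : some successor in {0, 1, 3}} = {0, 1, 3}
4 ∉ Sat(EX E[(p & q) U EF (q & r)]) = {0, 1, 3}, so the formula does not hold at 4.

No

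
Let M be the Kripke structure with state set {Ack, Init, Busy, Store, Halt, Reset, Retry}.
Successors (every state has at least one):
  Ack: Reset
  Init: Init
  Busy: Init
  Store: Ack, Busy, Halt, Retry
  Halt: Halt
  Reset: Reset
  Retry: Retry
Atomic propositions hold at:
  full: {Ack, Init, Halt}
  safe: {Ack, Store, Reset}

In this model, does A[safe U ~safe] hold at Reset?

Sat(~safe) = {Init, Busy, Halt, Retry}
A[safe U ~safe]: least fixpoint, start Z0 = Sat(~safe) = {Init, Busy, Halt, Retry}, add states in Sat(safe) with every successor in Z. Already a fixed point.
Sat(A[safe U ~safe]) = {Init, Busy, Halt, Retry}
Reset ∉ Sat(A[safe U ~safe]) = {Init, Busy, Halt, Retry}, so the formula does not hold at Reset.

No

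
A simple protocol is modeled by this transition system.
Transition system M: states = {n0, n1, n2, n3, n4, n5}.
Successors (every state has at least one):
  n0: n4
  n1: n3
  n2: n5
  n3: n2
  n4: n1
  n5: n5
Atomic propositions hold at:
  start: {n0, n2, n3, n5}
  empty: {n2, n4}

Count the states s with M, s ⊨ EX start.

Sat(EX start) = {s : some successor in {n0, n2, n3, n5}} = {n1, n2, n3, n5}
|Sat(EX start)| = |{n1, n2, n3, n5}| = 4.

4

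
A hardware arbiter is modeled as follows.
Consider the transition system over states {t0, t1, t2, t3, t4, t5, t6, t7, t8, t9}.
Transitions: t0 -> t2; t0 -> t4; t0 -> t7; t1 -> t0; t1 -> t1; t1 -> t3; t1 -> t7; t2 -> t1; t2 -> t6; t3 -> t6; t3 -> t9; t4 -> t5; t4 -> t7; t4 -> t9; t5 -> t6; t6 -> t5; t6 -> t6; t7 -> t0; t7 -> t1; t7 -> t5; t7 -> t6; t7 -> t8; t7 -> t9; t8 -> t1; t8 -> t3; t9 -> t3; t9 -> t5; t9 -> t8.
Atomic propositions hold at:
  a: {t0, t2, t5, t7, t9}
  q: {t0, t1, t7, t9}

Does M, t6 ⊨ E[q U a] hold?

E[q U a]: least fixpoint, start Z0 = Sat(a) = {t0, t2, t5, t7, t9}, add states in Sat(q) with some successor in Z. Z1 = {t0, t1, t2, t5, t7, t9}; fixed.
Sat(E[q U a]) = {t0, t1, t2, t5, t7, t9}
t6 ∉ Sat(E[q U a]) = {t0, t1, t2, t5, t7, t9}, so the formula does not hold at t6.

No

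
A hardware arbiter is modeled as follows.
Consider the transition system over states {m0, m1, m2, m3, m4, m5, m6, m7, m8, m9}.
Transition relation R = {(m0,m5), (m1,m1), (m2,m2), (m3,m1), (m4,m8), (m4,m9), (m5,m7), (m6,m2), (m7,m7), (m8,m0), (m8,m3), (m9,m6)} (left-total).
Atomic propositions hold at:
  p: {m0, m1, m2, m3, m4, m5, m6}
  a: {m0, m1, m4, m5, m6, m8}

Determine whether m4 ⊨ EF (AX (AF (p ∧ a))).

Sat(p ∧ a) = {m0, m1, m4, m5, m6}
AF (p ∧ a): least fixpoint, start Z0 = {m0, m1, m4, m5, m6}, add states with every successor in Z. Z1 = {m0, m1, m3, m4, m5, m6, m9}; Z2 = {m0, m1, m3, m4, m5, m6, m8, m9}; fixed.
Sat(AF (p ∧ a)) = {m0, m1, m3, m4, m5, m6, m8, m9}
Sat(AX (AF (p ∧ a))) = {s : every successor in {m0, m1, m3, m4, m5, m6, m8, m9}} = {m0, m1, m3, m4, m8, m9}
EF (AX (AF (p ∧ a))): least fixpoint, start Z0 = {m0, m1, m3, m4, m8, m9}, add states with some successor in Z. Already a fixed point.
Sat(EF (AX (AF (p ∧ a)))) = {m0, m1, m3, m4, m8, m9}
m4 ∈ Sat(EF (AX (AF (p ∧ a)))) = {m0, m1, m3, m4, m8, m9}, so the formula holds at m4.

Yes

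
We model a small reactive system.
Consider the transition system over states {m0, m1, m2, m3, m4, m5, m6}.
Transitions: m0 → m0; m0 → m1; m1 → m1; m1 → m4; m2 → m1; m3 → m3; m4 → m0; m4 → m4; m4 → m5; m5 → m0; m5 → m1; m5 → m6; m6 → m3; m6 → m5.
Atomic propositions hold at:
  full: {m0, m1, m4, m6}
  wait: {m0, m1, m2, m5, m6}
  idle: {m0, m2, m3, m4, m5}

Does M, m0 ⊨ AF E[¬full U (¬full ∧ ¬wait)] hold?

Sat(¬full) = {m2, m3, m5}
Sat(¬wait) = {m3, m4}
Sat(¬full ∧ ¬wait) = {m3}
E[¬full U (¬full ∧ ¬wait)]: least fixpoint, start Z0 = Sat((¬full ∧ ¬wait)) = {m3}, add states in Sat(¬full) with some successor in Z. Already a fixed point.
Sat(E[¬full U (¬full ∧ ¬wait)]) = {m3}
AF E[¬full U (¬full ∧ ¬wait)]: least fixpoint, start Z0 = {m3}, add states with every successor in Z. Already a fixed point.
Sat(AF E[¬full U (¬full ∧ ¬wait)]) = {m3}
m0 ∉ Sat(AF E[¬full U (¬full ∧ ¬wait)]) = {m3}, so the formula does not hold at m0.

No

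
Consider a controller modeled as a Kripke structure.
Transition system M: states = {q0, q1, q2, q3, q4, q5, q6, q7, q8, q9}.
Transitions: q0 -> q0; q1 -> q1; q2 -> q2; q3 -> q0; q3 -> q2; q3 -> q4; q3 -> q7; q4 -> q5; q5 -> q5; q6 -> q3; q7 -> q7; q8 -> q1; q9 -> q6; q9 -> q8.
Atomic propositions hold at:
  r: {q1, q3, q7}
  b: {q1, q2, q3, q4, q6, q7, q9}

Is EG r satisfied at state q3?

EG r: greatest fixpoint, start Z0 = {q1, q3, q7}, keep only states in Sat with some successor in Z. Already a fixed point.
Sat(EG r) = {q1, q3, q7}
q3 ∈ Sat(EG r) = {q1, q3, q7}, so the formula holds at q3.

Yes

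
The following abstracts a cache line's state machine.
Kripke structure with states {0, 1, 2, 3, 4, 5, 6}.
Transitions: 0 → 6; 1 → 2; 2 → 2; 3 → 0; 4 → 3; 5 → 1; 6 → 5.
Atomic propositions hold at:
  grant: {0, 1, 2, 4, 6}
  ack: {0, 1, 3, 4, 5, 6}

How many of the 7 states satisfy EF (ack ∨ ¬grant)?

6

Sat(¬grant) = {3, 5}
Sat(ack ∨ ¬grant) = {0, 1, 3, 4, 5, 6}
EF (ack ∨ ¬grant): least fixpoint, start Z0 = {0, 1, 3, 4, 5, 6}, add states with some successor in Z. Already a fixed point.
Sat(EF (ack ∨ ¬grant)) = {0, 1, 3, 4, 5, 6}
|Sat(EF (ack ∨ ¬grant))| = |{0, 1, 3, 4, 5, 6}| = 6.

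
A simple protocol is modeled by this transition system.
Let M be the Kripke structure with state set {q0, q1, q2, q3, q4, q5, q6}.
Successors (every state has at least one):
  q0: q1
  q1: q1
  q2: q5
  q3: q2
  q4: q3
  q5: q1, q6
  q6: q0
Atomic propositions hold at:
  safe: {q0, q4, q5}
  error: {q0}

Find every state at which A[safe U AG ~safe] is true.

{q0, q1}

Sat(~safe) = {q1, q2, q3, q6}
AG ~safe: greatest fixpoint, start Z0 = {q1, q2, q3, q6}, keep only states in Sat with every successor in Z. Z1 = {q1, q3}; Z2 = {q1}; fixed.
Sat(AG ~safe) = {q1}
A[safe U AG ~safe]: least fixpoint, start Z0 = Sat(AG ~safe) = {q1}, add states in Sat(safe) with every successor in Z. Z1 = {q0, q1}; fixed.
Sat(A[safe U AG ~safe]) = {q0, q1}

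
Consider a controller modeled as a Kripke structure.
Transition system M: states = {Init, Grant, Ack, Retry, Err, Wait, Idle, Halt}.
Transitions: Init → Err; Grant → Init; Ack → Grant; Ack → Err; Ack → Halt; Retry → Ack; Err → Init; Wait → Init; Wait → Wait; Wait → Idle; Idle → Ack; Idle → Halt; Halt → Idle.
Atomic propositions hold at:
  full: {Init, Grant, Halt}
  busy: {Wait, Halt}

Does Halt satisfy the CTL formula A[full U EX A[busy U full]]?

A[busy U full]: least fixpoint, start Z0 = Sat(full) = {Init, Grant, Halt}, add states in Sat(busy) with every successor in Z. Already a fixed point.
Sat(A[busy U full]) = {Init, Grant, Halt}
Sat(EX A[busy U full]) = {s : some successor in {Init, Grant, Halt}} = {Grant, Ack, Err, Wait, Idle}
A[full U EX A[busy U full]]: least fixpoint, start Z0 = Sat(EX A[busy U full]) = {Grant, Ack, Err, Wait, Idle}, add states in Sat(full) with every successor in Z. Z1 = {Init, Grant, Ack, Err, Wait, Idle, Halt}; fixed.
Sat(A[full U EX A[busy U full]]) = {Init, Grant, Ack, Err, Wait, Idle, Halt}
Halt ∈ Sat(A[full U EX A[busy U full]]) = {Init, Grant, Ack, Err, Wait, Idle, Halt}, so the formula holds at Halt.

Yes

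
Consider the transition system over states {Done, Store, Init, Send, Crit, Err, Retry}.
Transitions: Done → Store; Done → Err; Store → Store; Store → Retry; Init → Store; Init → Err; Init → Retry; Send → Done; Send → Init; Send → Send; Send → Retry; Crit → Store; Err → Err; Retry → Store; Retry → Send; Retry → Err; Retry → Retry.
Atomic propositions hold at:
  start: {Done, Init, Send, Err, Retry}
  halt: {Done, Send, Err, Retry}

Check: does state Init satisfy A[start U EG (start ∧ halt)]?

No

Sat(start ∧ halt) = {Done, Send, Err, Retry}
EG (start ∧ halt): greatest fixpoint, start Z0 = {Done, Send, Err, Retry}, keep only states in Sat with some successor in Z. Already a fixed point.
Sat(EG (start ∧ halt)) = {Done, Send, Err, Retry}
A[start U EG (start ∧ halt)]: least fixpoint, start Z0 = Sat(EG (start ∧ halt)) = {Done, Send, Err, Retry}, add states in Sat(start) with every successor in Z. Already a fixed point.
Sat(A[start U EG (start ∧ halt)]) = {Done, Send, Err, Retry}
Init ∉ Sat(A[start U EG (start ∧ halt)]) = {Done, Send, Err, Retry}, so the formula does not hold at Init.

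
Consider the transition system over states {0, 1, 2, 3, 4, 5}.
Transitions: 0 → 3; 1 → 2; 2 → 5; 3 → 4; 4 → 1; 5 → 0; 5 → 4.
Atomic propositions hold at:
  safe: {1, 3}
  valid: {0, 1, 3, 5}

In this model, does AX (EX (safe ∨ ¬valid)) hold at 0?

Sat(¬valid) = {2, 4}
Sat(safe ∨ ¬valid) = {1, 2, 3, 4}
Sat(EX (safe ∨ ¬valid)) = {s : some successor in {1, 2, 3, 4}} = {0, 1, 3, 4, 5}
Sat(AX (EX (safe ∨ ¬valid))) = {s : every successor in {0, 1, 3, 4, 5}} = {0, 2, 3, 4, 5}
0 ∈ Sat(AX (EX (safe ∨ ¬valid))) = {0, 2, 3, 4, 5}, so the formula holds at 0.

Yes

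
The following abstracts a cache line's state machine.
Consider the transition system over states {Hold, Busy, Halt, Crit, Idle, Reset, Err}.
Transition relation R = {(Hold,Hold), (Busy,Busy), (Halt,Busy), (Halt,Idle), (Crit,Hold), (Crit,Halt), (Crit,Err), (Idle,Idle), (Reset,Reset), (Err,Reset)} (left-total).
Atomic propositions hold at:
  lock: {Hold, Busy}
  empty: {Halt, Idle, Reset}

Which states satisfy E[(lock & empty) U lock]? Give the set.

{Hold, Busy}

Sat(lock & empty) = ∅
E[(lock & empty) U lock]: least fixpoint, start Z0 = Sat(lock) = {Hold, Busy}, add states in Sat(lock & empty) with some successor in Z. Already a fixed point.
Sat(E[(lock & empty) U lock]) = {Hold, Busy}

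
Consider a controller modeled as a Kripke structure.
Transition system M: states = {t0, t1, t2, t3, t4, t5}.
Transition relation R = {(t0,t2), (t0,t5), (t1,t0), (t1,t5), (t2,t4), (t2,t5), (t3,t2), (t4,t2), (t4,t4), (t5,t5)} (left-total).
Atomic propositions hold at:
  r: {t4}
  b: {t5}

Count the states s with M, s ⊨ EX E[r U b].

E[r U b]: least fixpoint, start Z0 = Sat(b) = {t5}, add states in Sat(r) with some successor in Z. Already a fixed point.
Sat(E[r U b]) = {t5}
Sat(EX E[r U b]) = {s : some successor in {t5}} = {t0, t1, t2, t5}
|Sat(EX E[r U b])| = |{t0, t1, t2, t5}| = 4.

4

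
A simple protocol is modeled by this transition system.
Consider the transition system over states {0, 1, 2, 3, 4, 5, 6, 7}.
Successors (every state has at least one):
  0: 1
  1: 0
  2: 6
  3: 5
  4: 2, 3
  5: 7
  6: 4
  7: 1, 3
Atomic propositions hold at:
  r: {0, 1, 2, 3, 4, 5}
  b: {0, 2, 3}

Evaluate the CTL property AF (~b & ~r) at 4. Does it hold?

Sat(~b) = {1, 4, 5, 6, 7}
Sat(~r) = {6, 7}
Sat(~b & ~r) = {6, 7}
AF (~b & ~r): least fixpoint, start Z0 = {6, 7}, add states with every successor in Z. Z1 = {2, 5, 6, 7}; Z2 = {2, 3, 5, 6, 7}; Z3 = {2, 3, 4, 5, 6, 7}; fixed.
Sat(AF (~b & ~r)) = {2, 3, 4, 5, 6, 7}
4 ∈ Sat(AF (~b & ~r)) = {2, 3, 4, 5, 6, 7}, so the formula holds at 4.

Yes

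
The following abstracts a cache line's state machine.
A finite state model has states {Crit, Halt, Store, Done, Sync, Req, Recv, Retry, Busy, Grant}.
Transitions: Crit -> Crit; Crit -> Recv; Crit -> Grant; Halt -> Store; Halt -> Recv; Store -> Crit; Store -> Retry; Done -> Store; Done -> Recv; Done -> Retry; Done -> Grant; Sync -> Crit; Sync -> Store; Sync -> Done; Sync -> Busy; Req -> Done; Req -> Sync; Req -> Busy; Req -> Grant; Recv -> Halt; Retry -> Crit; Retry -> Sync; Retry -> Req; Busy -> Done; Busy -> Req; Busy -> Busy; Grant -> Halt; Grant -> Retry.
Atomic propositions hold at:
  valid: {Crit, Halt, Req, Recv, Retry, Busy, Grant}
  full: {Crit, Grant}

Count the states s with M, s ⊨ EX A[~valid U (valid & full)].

6

Sat(~valid) = {Store, Done, Sync}
Sat(valid & full) = {Crit, Grant}
A[~valid U (valid & full)]: least fixpoint, start Z0 = Sat((valid & full)) = {Crit, Grant}, add states in Sat(~valid) with every successor in Z. Already a fixed point.
Sat(A[~valid U (valid & full)]) = {Crit, Grant}
Sat(EX A[~valid U (valid & full)]) = {s : some successor in {Crit, Grant}} = {Crit, Store, Done, Sync, Req, Retry}
|Sat(EX A[~valid U (valid & full)])| = |{Crit, Store, Done, Sync, Req, Retry}| = 6.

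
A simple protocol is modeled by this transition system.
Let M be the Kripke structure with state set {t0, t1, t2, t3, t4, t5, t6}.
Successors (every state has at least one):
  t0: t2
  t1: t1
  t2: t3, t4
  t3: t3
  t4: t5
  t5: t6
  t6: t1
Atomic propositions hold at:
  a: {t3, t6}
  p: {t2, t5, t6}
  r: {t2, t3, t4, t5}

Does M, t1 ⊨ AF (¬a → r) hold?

No

Sat(¬a) = {t0, t1, t2, t4, t5}
Sat(¬a → r) = {t2, t3, t4, t5, t6}
AF (¬a → r): least fixpoint, start Z0 = {t2, t3, t4, t5, t6}, add states with every successor in Z. Z1 = {t0, t2, t3, t4, t5, t6}; fixed.
Sat(AF (¬a → r)) = {t0, t2, t3, t4, t5, t6}
t1 ∉ Sat(AF (¬a → r)) = {t0, t2, t3, t4, t5, t6}, so the formula does not hold at t1.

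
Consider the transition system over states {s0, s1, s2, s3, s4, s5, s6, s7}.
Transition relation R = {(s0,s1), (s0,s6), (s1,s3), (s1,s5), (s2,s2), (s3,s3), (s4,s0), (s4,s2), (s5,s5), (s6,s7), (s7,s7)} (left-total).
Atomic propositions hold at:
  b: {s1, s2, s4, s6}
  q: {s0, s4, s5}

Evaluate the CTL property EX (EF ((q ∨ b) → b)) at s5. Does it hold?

Sat(q ∨ b) = {s0, s1, s2, s4, s5, s6}
Sat((q ∨ b) → b) = {s1, s2, s3, s4, s6, s7}
EF ((q ∨ b) → b): least fixpoint, start Z0 = {s1, s2, s3, s4, s6, s7}, add states with some successor in Z. Z1 = {s0, s1, s2, s3, s4, s6, s7}; fixed.
Sat(EF ((q ∨ b) → b)) = {s0, s1, s2, s3, s4, s6, s7}
Sat(EX (EF ((q ∨ b) → b))) = {s : some successor in {s0, s1, s2, s3, s4, s6, s7}} = {s0, s1, s2, s3, s4, s6, s7}
s5 ∉ Sat(EX (EF ((q ∨ b) → b))) = {s0, s1, s2, s3, s4, s6, s7}, so the formula does not hold at s5.

No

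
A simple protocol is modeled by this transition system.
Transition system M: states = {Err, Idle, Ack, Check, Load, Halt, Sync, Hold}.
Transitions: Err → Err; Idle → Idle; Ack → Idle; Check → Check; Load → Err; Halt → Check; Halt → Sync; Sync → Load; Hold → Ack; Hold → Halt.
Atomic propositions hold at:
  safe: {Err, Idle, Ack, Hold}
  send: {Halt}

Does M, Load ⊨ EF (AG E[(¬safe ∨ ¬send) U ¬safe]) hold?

Sat(¬safe) = {Check, Load, Halt, Sync}
Sat(¬send) = {Err, Idle, Ack, Check, Load, Sync, Hold}
Sat(¬safe ∨ ¬send) = {Err, Idle, Ack, Check, Load, Halt, Sync, Hold}
E[(¬safe ∨ ¬send) U ¬safe]: least fixpoint, start Z0 = Sat(¬safe) = {Check, Load, Halt, Sync}, add states in Sat(¬safe ∨ ¬send) with some successor in Z. Z1 = {Check, Load, Halt, Sync, Hold}; fixed.
Sat(E[(¬safe ∨ ¬send) U ¬safe]) = {Check, Load, Halt, Sync, Hold}
AG E[(¬safe ∨ ¬send) U ¬safe]: greatest fixpoint, start Z0 = {Check, Load, Halt, Sync, Hold}, keep only states in Sat with every successor in Z. Z1 = {Check, Halt, Sync}; Z2 = {Check, Halt}; Z3 = {Check}; fixed.
Sat(AG E[(¬safe ∨ ¬send) U ¬safe]) = {Check}
EF (AG E[(¬safe ∨ ¬send) U ¬safe]): least fixpoint, start Z0 = {Check}, add states with some successor in Z. Z1 = {Check, Halt}; Z2 = {Check, Halt, Hold}; fixed.
Sat(EF (AG E[(¬safe ∨ ¬send) U ¬safe])) = {Check, Halt, Hold}
Load ∉ Sat(EF (AG E[(¬safe ∨ ¬send) U ¬safe])) = {Check, Halt, Hold}, so the formula does not hold at Load.

No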